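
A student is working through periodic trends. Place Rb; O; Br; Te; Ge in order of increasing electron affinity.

Rb, Ge, O, Te, Br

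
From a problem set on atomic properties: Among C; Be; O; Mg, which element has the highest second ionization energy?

O

IE_2 is the cost of taking one more electron from the +1 cation: C⁺ still has 3 valence electrons; Be⁺ still has 1 valence electron; O⁺ still has 5 valence electrons; Mg⁺ still has 1 valence electron.
All are still removing valence electrons, so compare the +1 ions as you would atoms: IE_2 generally rises across a period (higher Z_eff) and falls down a group (larger shell), subject to the usual subshell exceptions.
Valence configurations: C⁺ [He]2s²2p¹, Be⁺ [He]2s¹, O⁺ [He]2s²2p³, Mg⁺ [Ne]3s¹.
Approximate IE_2 values (kJ/mol): C 2353, Be 1757, O 3388, Mg 1451.
So the second ionization energies run Mg < Be < C < O.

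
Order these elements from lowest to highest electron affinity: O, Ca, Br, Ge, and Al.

Ca, Al, Ge, O, Br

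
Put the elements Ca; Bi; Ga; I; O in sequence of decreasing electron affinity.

O is in period 2, group 16; Ca is in period 4, group 2; Ga is in period 4, group 13; I is in period 5, group 17; Bi is in period 6, group 15.
Adding an electron releases more energy for atoms nearer the top right (short of the noble gases).
These span different periods and groups, so the two trends combine.
Ga > Ca: Ga lies to the right of Ca in period 4, so the across-period effect alone puts Ga higher.
Bi > Ga: the two effects oppose for this pair; the across-period effect wins (91 vs 29 kJ/mol).
O > Bi: both effects reinforce here, so O is clearly the higher of the two.
I > O: the two effects oppose for this pair; the across-period effect wins (295 vs 141 kJ/mol).
Tabulated electron affinity (kJ/mol): O 141, Ca 2, Ga 29, I 295, Bi 91.
So from highest to lowest: I > O > Bi > Ga > Ca.

I, O, Bi, Ga, Ca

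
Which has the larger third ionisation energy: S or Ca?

Ca

Consider each +2 ion: S²⁺ still has 4 valence electrons; Ca²⁺ is the bare [Ar] core.
Core electrons are held far more tightly than valence electrons, so Ca tops the IE_3 order.
The numbers (kJ/mol): S 3357, Ca 4912.
Overall IE_3 order: S < Ca.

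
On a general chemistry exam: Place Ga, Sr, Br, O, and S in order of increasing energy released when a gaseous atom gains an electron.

O is in period 2, group 16; S is in period 3, group 16; Ga is in period 4, group 13; Br is in period 4, group 17; Sr is in period 5, group 2.
Electron affinity generally becomes more exothermic across a period toward the halogens and less exothermic down a group.
Neither a single period nor a single group — weigh both effects.
Ga > Sr: both effects reinforce here, so Ga is clearly the higher of the two.
O > Ga: relative to Ga, both the across-period and down-group shifts push O's electron affinity up.
S > O: this pair runs against the simple trend — see the exception note.
Br > S: period and group pull opposite ways; the across-period shift dominates (325 vs 200 kJ/mol).
Note the exception: S has a higher electron affinity than O, contrary to the simple trend — the compact 2p subshell of O repels the added electron more than S's larger 3p does.
Tabulated electron affinity (kJ/mol): O 141, S 200, Ga 29, Br 325, Sr 5.
So from lowest to highest: Sr < Ga < O < S < Br.

Sr < Ga < O < S < Br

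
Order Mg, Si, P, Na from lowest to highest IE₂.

Mg, Si, P, Na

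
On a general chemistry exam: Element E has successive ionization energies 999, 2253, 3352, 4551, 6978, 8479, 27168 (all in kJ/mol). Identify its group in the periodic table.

Group 16

Look for the largest jump between consecutive ionization energies: IE7/IE6 ≈ 3.2, far larger than any earlier ratio.
That jump marks the point where a core electron is being removed. So the atom has 6 valence electrons.
A main-group element with 6 valence electrons is in group 16.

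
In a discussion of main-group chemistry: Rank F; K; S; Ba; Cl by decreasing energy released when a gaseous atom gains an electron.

Cl > F > S > K > Ba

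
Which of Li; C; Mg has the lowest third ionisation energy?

C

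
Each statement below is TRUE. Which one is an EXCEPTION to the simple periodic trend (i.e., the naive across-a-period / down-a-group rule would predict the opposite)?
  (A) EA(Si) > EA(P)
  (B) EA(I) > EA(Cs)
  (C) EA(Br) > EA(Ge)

The general trend: electron affinity increases across a period and decreases down a group.
(A) Si (period 3, group 14) vs P (period 3, group 15): the stated order contradicts the simple trend.
(B) I (period 5, group 17) vs Cs (period 6, group 1): the stated order agrees with the simple trend.
(C) Br (period 4, group 17) vs Ge (period 4, group 14): the stated order agrees with the simple trend.
The exception is (A): adding an electron to P's half-filled 3p³ is unfavourable, so Si (3p²) has the more exothermic EA.

(A)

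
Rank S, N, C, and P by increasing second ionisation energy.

After 1 electron has been removed, what remains? S⁺ still has 5 valence electrons; N⁺ still has 4 valence electrons; C⁺ still has 3 valence electrons; P⁺ still has 4 valence electrons.
All are still removing valence electrons, so compare the +1 ions as you would atoms: IE_2 generally rises across a period (higher Z_eff) and falls down a group (larger shell), subject to the usual subshell exceptions.
Valence configurations: S⁺ [Ne]3s²3p³, N⁺ [He]2s²2p², C⁺ [He]2s²2p¹, P⁺ [Ne]3s²3p².
The numbers (kJ/mol): S 2252, N 2856, C 2353, P 1907.
So the second ionization energies run P < S < C < N.

P < S < C < N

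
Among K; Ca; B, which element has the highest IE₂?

After 1 electron has been removed, what remains? K⁺ is the bare [Ar] core; Ca⁺ still has 1 valence electron; B⁺ still has 2 valence electrons.
Core electrons are held far more tightly than valence electrons, so K tops the IE_2 order.
Valence configurations: Ca⁺ [Ar]4s¹, B⁺ [He]2s².
Approximate IE_2 values (kJ/mol): K 3052, Ca 1145, B 2427.
Putting it together, IE_2: Ca < B < K.

K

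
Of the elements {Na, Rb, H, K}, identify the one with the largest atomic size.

Atomic radius shrinks across a period as nuclear charge pulls the same shell inward, and grows down a group as new shells are added.
All are in group 1, so atomic radius increases down the group.
The largest atomic size among these belongs to Rb.

Rb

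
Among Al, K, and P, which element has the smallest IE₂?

Al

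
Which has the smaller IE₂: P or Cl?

P

The second ionization energy removes an electron from the +1 ion. For each element: P⁺ still has 4 valence electrons; Cl⁺ still has 6 valence electrons.
All are still removing valence electrons, so compare the +1 ions as you would atoms: IE_2 generally rises across a period (higher Z_eff) and falls down a group (larger shell), subject to the usual subshell exceptions.
Valence configurations: P⁺ [Ne]3s²3p², Cl⁺ [Ne]3s²3p⁴.
Approximate IE_2 values (kJ/mol): P 1907, Cl 2298.
So the second ionization energies run P < Cl.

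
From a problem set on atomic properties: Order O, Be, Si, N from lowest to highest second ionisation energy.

IE_2 is the cost of taking one more electron from the +1 cation: O⁺ still has 5 valence electrons; Be⁺ still has 1 valence electron; Si⁺ still has 3 valence electrons; N⁺ still has 4 valence electrons.
All are still removing valence electrons, so compare the +1 ions as you would atoms: IE_2 generally rises across a period (higher Z_eff) and falls down a group (larger shell), subject to the usual subshell exceptions.
Valence configurations: O⁺ [He]2s²2p³, Be⁺ [He]2s¹, Si⁺ [Ne]3s²3p¹, N⁺ [He]2s²2p².
The numbers (kJ/mol): O 3388, Be 1757, Si 1577, N 2856.
Overall IE_2 order: Si < Be < N < O.

Si < Be < N < O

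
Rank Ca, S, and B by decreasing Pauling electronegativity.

S, B, Ca

B is in period 2, group 13; S is in period 3, group 16; Ca is in period 4, group 2.
Electronegativity increases across a period and decreases down a group, tracking effective nuclear charge and atomic size.
Neither a single period nor a single group — weigh both effects.
B > Ca: both effects reinforce here, so B is clearly the higher of the two.
S > B: the two effects oppose for this pair; the across-period effect wins (2.58 vs 2.04).
Tabulated electronegativity (Pauling): B 2.04, S 2.58, Ca 1.00.
So from highest to lowest: S > B > Ca.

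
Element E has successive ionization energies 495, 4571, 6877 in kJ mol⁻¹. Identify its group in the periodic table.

Group 1

Look for the largest jump between consecutive ionization energies: IE2/IE1 ≈ 9.2, far larger than any earlier ratio.
That jump marks the point where a core electron is being removed. So the atom has 1 valence electron.
A main-group element with 1 valence electron is in group 1.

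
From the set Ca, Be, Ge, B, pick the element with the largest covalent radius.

Ca

Be is in period 2, group 2; B is in period 2, group 13; Ca is in period 4, group 2; Ge is in period 4, group 14.
Radius decreases left→right (rising Z_eff, same n) and increases top→bottom (higher n).
These span different periods and groups, so the two trends combine.
Be > B: both are in period 2; the period trend gives Be the larger value.
Ge > Be: period and group pull opposite ways; the down-group shift dominates (121 vs 102 pm).
Ca > Ge: Ca lies to the left of Ge in period 4, so the across-period effect alone puts Ca larger.
Tabulated atomic radius (pm): Be 102, B 85, Ca 171, Ge 121.
The largest covalent radius among these belongs to Ca.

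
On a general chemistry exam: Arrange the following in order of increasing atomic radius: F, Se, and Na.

F is in period 2, group 17; Na is in period 3, group 1; Se is in period 4, group 16.
Moving right in a period, electrons are added to the same shell under a stronger nuclear pull, so atoms get smaller; moving down, a new shell is opened and atoms get larger.
Here both period and group differ, so the two effects have to be weighed against each other.
Se > F: relative to F, both the across-period and down-group shifts push Se's atomic radius up.
Na > Se: the two effects oppose for this pair; the across-period effect wins (155 vs 116 pm).
Approximate values (pm): F 64, Na 155, Se 116.
So from smallest to largest: F < Se < Na.

F < Se < Na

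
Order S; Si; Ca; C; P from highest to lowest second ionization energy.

The second ionization energy removes an electron from the +1 ion. For each element: S⁺ still has 5 valence electrons; Si⁺ still has 3 valence electrons; Ca⁺ still has 1 valence electron; C⁺ still has 3 valence electrons; P⁺ still has 4 valence electrons.
All are still removing valence electrons, so compare the +1 ions as you would atoms: IE_2 generally rises across a period (higher Z_eff) and falls down a group (larger shell), subject to the usual subshell exceptions.
Valence configurations: S⁺ [Ne]3s²3p³, Si⁺ [Ne]3s²3p¹, Ca⁺ [Ar]4s¹, C⁺ [He]2s²2p¹, P⁺ [Ne]3s²3p².
Tabulated IE_2 (kJ/mol): S 2252, Si 1577, Ca 1145, C 2353, P 1907.
Hence IE_2: Ca < Si < P < S < C.

C, S, P, Si, Ca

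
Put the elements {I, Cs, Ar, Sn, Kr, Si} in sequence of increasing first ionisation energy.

Cs < Sn < Si < I < Kr < Ar

First ionization energy rises across a period (greater Z_eff holds electrons more tightly) and falls down a group (valence electrons are farther from the nucleus).
Here both period and group differ, so the two effects have to be weighed against each other.
Sn > Cs: relative to Cs, both the across-period and down-group shifts push Sn's first ionization energy up.
Si > Sn: they share group 14; the group trend gives Si the larger value.
I > Si: the two effects oppose for this pair; the across-period effect wins (1008 vs 786 kJ/mol).
Kr > I: both effects reinforce here, so Kr is clearly the higher of the two.
Ar > Kr: Ar sits above Kr in group 18, so the down-group effect alone puts Ar higher.
Approximate values (kJ/mol): Si 786, Ar 1521, Kr 1351, Sn 709, I 1008, Cs 376.
So from lowest to highest: Cs < Sn < Si < I < Kr < Ar.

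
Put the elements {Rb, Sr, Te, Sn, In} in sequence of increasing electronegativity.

Rb is in period 5, group 1; Sr is in period 5, group 2; In is in period 5, group 13; Sn is in period 5, group 14; Te is in period 5, group 16.
Atoms toward the upper right of the periodic table pull bonding electrons most strongly.
All lie in period 5, so electronegativity increases left to right.
So from lowest to highest: Rb < Sr < In < Sn < Te.

Rb, Sr, In, Sn, Te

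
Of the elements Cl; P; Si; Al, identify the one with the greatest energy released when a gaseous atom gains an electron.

Cl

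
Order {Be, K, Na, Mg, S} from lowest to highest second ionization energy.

Mg, Be, S, K, Na

After 1 electron has been removed, what remains? Be⁺ still has 1 valence electron; K⁺ is the bare [Ar] core; Na⁺ is the bare [Ne] core; Mg⁺ still has 1 valence electron; S⁺ still has 5 valence electrons.
Core electrons are held far more tightly than valence electrons, so K and Na top the IE_2 order.
Valence configurations: Be⁺ [He]2s¹, Mg⁺ [Ne]3s¹, S⁺ [Ne]3s²3p³.
Tabulated IE_2 (kJ/mol): Be 1757, K 3052, Na 4562, Mg 1451, S 2252.
Hence IE_2: Mg < Be < S < K < Na.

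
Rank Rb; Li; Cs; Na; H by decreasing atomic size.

H is in period 1, group 1; Li is in period 2, group 1; Na is in period 3, group 1; Rb is in period 5, group 1; Cs is in period 6, group 1.
Radius decreases left→right (rising Z_eff, same n) and increases top→bottom (higher n).
All are in group 1, so atomic radius increases down the group.
So from largest to smallest: Cs > Rb > Na > Li > H.

Cs > Rb > Na > Li > H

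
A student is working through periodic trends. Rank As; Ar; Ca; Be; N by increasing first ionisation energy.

Ca < Be < As < N < Ar

Be is in period 2, group 2; N is in period 2, group 15; Ar is in period 3, group 18; Ca is in period 4, group 2; As is in period 4, group 15.
First ionization energy rises across a period (greater Z_eff holds electrons more tightly) and falls down a group (valence electrons are farther from the nucleus).
Neither a single period nor a single group — weigh both effects.
Be > Ca: they share group 2; the group trend gives Be the larger value.
As > Be: the two effects oppose for this pair; the across-period effect wins (947 vs 900 kJ/mol).
N > As: they share group 15; the group trend gives N the larger value.
Ar > N: the two effects oppose for this pair; the across-period effect wins (1521 vs 1402 kJ/mol).
Tabulated first ionization energy (kJ/mol): Be 900, N 1402, Ar 1521, Ca 590, As 947.
So from lowest to highest: Ca < Be < As < N < Ar.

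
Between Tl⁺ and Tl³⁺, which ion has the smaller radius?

Both ions have Z = 81 protons, but Tl³⁺ has lost more electrons, so its remaining electrons feel a larger effective nuclear charge per electron and are pulled in more tightly.
Higher positive charge → smaller ion, so Tl⁺ > Tl³⁺.

Tl³⁺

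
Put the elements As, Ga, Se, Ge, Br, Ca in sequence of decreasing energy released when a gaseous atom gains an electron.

Br > Se > Ge > As > Ga > Ca

Atoms with high Z_eff and room in the valence shell (especially the halogens) have the most exothermic electron affinities.
All lie in period 4; the across-period trend (electron affinity increases left to right) applies, with the exception below.
Note the exception: Ge has a higher electron affinity than As, contrary to the simple trend — adding an electron to As's half-filled 4p³ is unfavourable, so Ge (4p²) has the more exothermic EA.
Tabulated electron affinity (kJ/mol): Ca 2, Ga 29, Ge 119, As 78, Se 195, Br 325.
So from highest to lowest: Br > Se > Ge > As > Ga > Ca.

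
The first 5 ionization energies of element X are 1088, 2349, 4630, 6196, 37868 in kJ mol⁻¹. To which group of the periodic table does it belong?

Group 14

Look for the largest jump between consecutive ionization energies: IE5/IE4 ≈ 6.1, far larger than any earlier ratio.
That jump marks the point where a core electron is being removed. So the atom has 4 valence electrons.
A main-group element with 4 valence electrons is in group 14.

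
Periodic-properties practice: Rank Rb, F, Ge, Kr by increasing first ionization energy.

F is in period 2, group 17; Ge is in period 4, group 14; Kr is in period 4, group 18; Rb is in period 5, group 1.
First ionization energy rises across a period (greater Z_eff holds electrons more tightly) and falls down a group (valence electrons are farther from the nucleus).
These span different periods and groups, so the two trends combine.
Ge > Rb: both effects reinforce here, so Ge is clearly the higher of the two.
Kr > Ge: both are in period 4; the period trend gives Kr the larger value.
F > Kr: the two effects oppose for this pair; the down-group effect wins (1681 vs 1351 kJ/mol).
Tabulated first ionization energy (kJ/mol): F 1681, Ge 762, Kr 1351, Rb 403.
So from lowest to highest: Rb < Ge < Kr < F.

Rb < Ge < Kr < F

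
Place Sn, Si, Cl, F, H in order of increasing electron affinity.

Electron affinity generally becomes more exothermic across a period toward the halogens and less exothermic down a group.
These span different periods and groups, so the two trends combine.
Sn > H: period and group pull opposite ways; the across-period shift dominates (107 vs 73 kJ/mol).
Si > Sn: Si sits above Sn in group 14, so the down-group effect alone puts Si higher.
F > Si: both effects reinforce here, so F is clearly the higher of the two.
Cl > F: this pair runs against the simple trend — see the exception note.
Note the exception: Cl has a higher electron affinity than F, contrary to the simple trend — F's small 2p subshell makes the incoming electron feel strong e⁻–e⁻ repulsion, so Cl actually releases more energy on gaining an electron.
For reference (kJ/mol): H 73, F 328, Si 134, Cl 349, Sn 107.
So from lowest to highest: H < Sn < Si < F < Cl.

H < Sn < Si < F < Cl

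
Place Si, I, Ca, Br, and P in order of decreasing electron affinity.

Br, I, Si, P, Ca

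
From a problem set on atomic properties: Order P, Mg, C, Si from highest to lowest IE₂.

C, P, Si, Mg

After 1 electron has been removed, what remains? P⁺ still has 4 valence electrons; Mg⁺ still has 1 valence electron; C⁺ still has 3 valence electrons; Si⁺ still has 3 valence electrons.
All are still removing valence electrons, so compare the +1 ions as you would atoms: IE_2 generally rises across a period (higher Z_eff) and falls down a group (larger shell), subject to the usual subshell exceptions.
Valence configurations: P⁺ [Ne]3s²3p², Mg⁺ [Ne]3s¹, C⁺ [He]2s²2p¹, Si⁺ [Ne]3s²3p¹.
Approximate IE_2 values (kJ/mol): P 1907, Mg 1451, C 2353, Si 1577.
Overall IE_2 order: Mg < Si < P < C.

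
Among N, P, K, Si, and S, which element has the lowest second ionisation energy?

The second ionization energy removes an electron from the +1 ion. For each element: N⁺ still has 4 valence electrons; P⁺ still has 4 valence electrons; K⁺ is the bare [Ar] core; Si⁺ still has 3 valence electrons; S⁺ still has 5 valence electrons.
Breaking into a closed-shell core is much more expensive than removing a leftover valence electron — K has the largest IE_2 here.
Valence configurations: N⁺ [He]2s²2p², P⁺ [Ne]3s²3p², Si⁺ [Ne]3s²3p¹, S⁺ [Ne]3s²3p³.
The numbers (kJ/mol): N 2856, P 1907, K 3052, Si 1577, S 2252.
Hence IE_2: Si < P < S < N < K.

Si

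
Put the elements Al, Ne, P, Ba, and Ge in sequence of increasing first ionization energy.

Ba, Al, Ge, P, Ne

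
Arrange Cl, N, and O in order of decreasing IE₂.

O > N > Cl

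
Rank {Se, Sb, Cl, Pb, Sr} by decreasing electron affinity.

EA tends to increase across a period and decrease down a group, though the pattern is less regular than for IE or radius.
Here both period and group differ, so the two effects have to be weighed against each other.
Pb > Sr: the two effects oppose for this pair; the across-period effect wins (35 vs 5 kJ/mol).
Sb > Pb: relative to Pb, both the across-period and down-group shifts push Sb's electron affinity up.
Se > Sb: both effects reinforce here, so Se is clearly the higher of the two.
Cl > Se: both effects reinforce here, so Cl is clearly the higher of the two.
Tabulated electron affinity (kJ/mol): Cl 349, Se 195, Sr 5, Sb 103, Pb 35.
So from highest to lowest: Cl > Se > Sb > Pb > Sr.

Cl, Se, Sb, Pb, Sr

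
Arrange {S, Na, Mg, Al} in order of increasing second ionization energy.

Mg < Al < S < Na

The second ionization energy removes an electron from the +1 ion. For each element: S⁺ still has 5 valence electrons; Na⁺ is the bare [Ne] core; Mg⁺ still has 1 valence electron; Al⁺ still has 2 valence electrons.
Breaking into a closed-shell core is much more expensive than removing a leftover valence electron — Na has the largest IE_2 here.
Valence configurations: S⁺ [Ne]3s²3p³, Mg⁺ [Ne]3s¹, Al⁺ [Ne]3s².
Approximate IE_2 values (kJ/mol): S 2252, Na 4562, Mg 1451, Al 1817.
Hence IE_2: Mg < Al < S < Na.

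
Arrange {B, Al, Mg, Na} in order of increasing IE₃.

Al, B, Na, Mg

IE_3 is the cost of taking one more electron from the +2 cation: B²⁺ still has 1 valence electron; Al²⁺ still has 1 valence electron; Mg²⁺ is the bare [Ne] core; Na²⁺ is already 1 electron into the core.
Core electrons are held far more tightly than valence electrons, so Na and Mg top the IE_3 order.
Valence configurations: B²⁺ [He]2s¹, Al²⁺ [Ne]3s¹.
Tabulated IE_3 (kJ/mol): B 3660, Al 2745, Mg 7733, Na 6910.
Overall IE_3 order: Al < B < Na < Mg.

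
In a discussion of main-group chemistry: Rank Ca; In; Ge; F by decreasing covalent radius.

Ca > In > Ge > F

F is in period 2, group 17; Ca is in period 4, group 2; Ge is in period 4, group 14; In is in period 5, group 13.
Moving right in a period, electrons are added to the same shell under a stronger nuclear pull, so atoms get smaller; moving down, a new shell is opened and atoms get larger.
Here both period and group differ, so the two effects have to be weighed against each other.
Ge > F: relative to F, both the across-period and down-group shifts push Ge's atomic radius up.
In > Ge: both effects reinforce here, so In is clearly the larger of the two.
Ca > In: period and group pull opposite ways; the across-period shift dominates (171 vs 142 pm).
Approximate values (pm): F 64, Ca 171, Ge 121, In 142.
So from largest to smallest: Ca > In > Ge > F.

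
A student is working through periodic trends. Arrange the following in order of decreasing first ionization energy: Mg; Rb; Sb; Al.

Mg is in period 3, group 2; Al is in period 3, group 13; Rb is in period 5, group 1; Sb is in period 5, group 15.
Removing the outermost electron gets harder across a period and easier down a group.
These span different periods and groups, so the two trends combine.
Al > Rb: both effects reinforce here, so Al is clearly the higher of the two.
Mg > Al: this pair runs against the simple trend — see the exception note.
Sb > Mg: period and group pull opposite ways; the across-period shift dominates (831 vs 738 kJ/mol).
Note the exception: Mg has a higher first ionization energy than Al, contrary to the simple trend — Al's single 3p electron is easier to remove than one from Mg's filled 3s².
Tabulated first ionization energy (kJ/mol): Mg 738, Al 578, Rb 403, Sb 831.
So from highest to lowest: Sb > Mg > Al > Rb.

Sb > Mg > Al > Rb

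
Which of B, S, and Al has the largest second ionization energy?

B

The second ionization energy removes an electron from the +1 ion. For each element: B⁺ still has 2 valence electrons; S⁺ still has 5 valence electrons; Al⁺ still has 2 valence electrons.
All are still removing valence electrons, so compare the +1 ions as you would atoms: IE_2 generally rises across a period (higher Z_eff) and falls down a group (larger shell), subject to the usual subshell exceptions.
Valence configurations: B⁺ [He]2s², S⁺ [Ne]3s²3p³, Al⁺ [Ne]3s².
Tabulated IE_2 (kJ/mol): B 2427, S 2252, Al 1817.
So the second ionization energies run Al < S < B.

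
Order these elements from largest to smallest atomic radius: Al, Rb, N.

Rb, Al, N

Across a period the added protons contract the valence shell; down a group each new principal shell makes the atom larger.
Here both period and group differ, so the two effects have to be weighed against each other.
Al > N: both effects reinforce here, so Al is clearly the larger of the two.
Rb > Al: relative to Al, both the across-period and down-group shifts push Rb's atomic radius up.
For reference (pm): N 71, Al 126, Rb 210.
So from largest to smallest: Rb > Al > N.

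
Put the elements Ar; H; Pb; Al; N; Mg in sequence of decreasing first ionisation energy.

H is in period 1, group 1; N is in period 2, group 15; Mg is in period 3, group 2; Al is in period 3, group 13; Ar is in period 3, group 18; Pb is in period 6, group 14.
Removing the outermost electron gets harder across a period and easier down a group.
These span different periods and groups, so the two trends combine.
Pb > Al: period and group pull opposite ways; the across-period shift dominates (716 vs 578 kJ/mol).
Mg > Pb: period and group pull opposite ways; the down-group shift dominates (738 vs 716 kJ/mol).
H > Mg: period and group pull opposite ways; the down-group shift dominates (1312 vs 738 kJ/mol).
N > H: the two effects oppose for this pair; the across-period effect wins (1402 vs 1312 kJ/mol).
Ar > N: period and group pull opposite ways; the across-period shift dominates (1521 vs 1402 kJ/mol).
Note the exception: Mg has a higher first ionization energy than Al, contrary to the simple trend — Al's single 3p electron is easier to remove than one from Mg's filled 3s².
Tabulated first ionization energy (kJ/mol): H 1312, N 1402, Mg 738, Al 578, Ar 1521, Pb 716.
So from highest to lowest: Ar > N > H > Mg > Pb > Al.

Ar > N > H > Mg > Pb > Al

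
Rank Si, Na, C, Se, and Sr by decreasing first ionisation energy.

C > Se > Si > Sr > Na

C is in period 2, group 14; Na is in period 3, group 1; Si is in period 3, group 14; Se is in period 4, group 16; Sr is in period 5, group 2.
Across a period the outer electron is held more tightly (higher IE₁); down a group it sits in a higher shell, more shielded, and comes off more easily.
Neither a single period nor a single group — weigh both effects.
Sr > Na: period and group pull opposite ways; the across-period shift dominates (550 vs 496 kJ/mol).
Si > Sr: relative to Sr, both the across-period and down-group shifts push Si's first ionization energy up.
Se > Si: the two effects oppose for this pair; the across-period effect wins (941 vs 786 kJ/mol).
C > Se: the two effects oppose for this pair; the down-group effect wins (1086 vs 941 kJ/mol).
For reference (kJ/mol): C 1086, Na 496, Si 786, Se 941, Sr 550.
So from highest to lowest: C > Se > Si > Sr > Na.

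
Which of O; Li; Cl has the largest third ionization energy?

Consider each +2 ion: O²⁺ still has 4 valence electrons; Li²⁺ is already 1 electron into the core; Cl²⁺ still has 5 valence electrons.
Core electrons are held far more tightly than valence electrons, so Li tops the IE_3 order.
Valence configurations: O²⁺ [He]2s²2p², Cl²⁺ [Ne]3s²3p³.
The numbers (kJ/mol): O 5300, Li 11815, Cl 3822.
Overall IE_3 order: Cl < O < Li.

Li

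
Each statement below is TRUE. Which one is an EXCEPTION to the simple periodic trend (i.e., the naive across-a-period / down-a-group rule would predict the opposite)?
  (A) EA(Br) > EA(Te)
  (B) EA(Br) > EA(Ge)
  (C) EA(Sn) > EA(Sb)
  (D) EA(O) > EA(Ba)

(C)

The general trend: electron affinity increases across a period and decreases down a group.
(A) Br (period 4, group 17) vs Te (period 5, group 16): the stated order agrees with the simple trend.
(B) Br (period 4, group 17) vs Ge (period 4, group 14): the stated order agrees with the simple trend.
(C) Sn (period 5, group 14) vs Sb (period 5, group 15): the stated order contradicts the simple trend.
(D) O (period 2, group 16) vs Ba (period 6, group 2): the stated order agrees with the simple trend.
The exception is (C): adding an electron to Sb's half-filled 5p³ is unfavourable, so Sn has the more exothermic EA.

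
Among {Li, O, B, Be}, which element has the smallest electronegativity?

Li

Atoms toward the upper right of the periodic table pull bonding electrons most strongly.
All lie in period 2, so electronegativity increases left to right.
The smallest electronegativity among these belongs to Li.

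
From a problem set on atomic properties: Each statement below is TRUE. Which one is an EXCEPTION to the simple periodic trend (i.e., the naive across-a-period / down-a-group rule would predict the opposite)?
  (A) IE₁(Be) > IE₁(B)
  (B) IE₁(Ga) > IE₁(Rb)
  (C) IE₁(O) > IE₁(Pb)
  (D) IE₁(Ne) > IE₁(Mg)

The general trend: first ionisation energy increases across a period and decreases down a group.
(A) Be (period 2, group 2) vs B (period 2, group 13): the stated order contradicts the simple trend.
(B) Ga (period 4, group 13) vs Rb (period 5, group 1): the stated order agrees with the simple trend.
(C) O (period 2, group 16) vs Pb (period 6, group 14): the stated order agrees with the simple trend.
(D) Ne (period 2, group 18) vs Mg (period 3, group 2): the stated order agrees with the simple trend.
The exception is (A): removing B's lone 2p electron is easier than breaking Be's filled 2s².

(A)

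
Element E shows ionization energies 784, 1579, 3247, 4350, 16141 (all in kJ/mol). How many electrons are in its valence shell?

4

Look for the largest jump between consecutive ionization energies: IE5/IE4 ≈ 3.7, far larger than any earlier ratio.
That jump marks the point where a core electron is being removed. So the atom has 4 valence electrons.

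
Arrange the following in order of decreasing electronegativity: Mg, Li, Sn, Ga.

Electronegativity increases across a period and decreases down a group, tracking effective nuclear charge and atomic size.
A diagonal step moves right (one effect) and down (the opposite effect) at once.
Mg > Li: period and group pull opposite ways; the across-period shift dominates (1.31 vs 0.98).
Ga > Mg: the two effects oppose for this pair; the across-period effect wins (1.81 vs 1.31).
Sn > Ga: the two effects oppose for this pair; the across-period effect wins (1.96 vs 1.81).
Approximate values (Pauling): Li 0.98, Mg 1.31, Ga 1.81, Sn 1.96.
So from highest to lowest: Sn > Ga > Mg > Li.

Sn > Ga > Mg > Li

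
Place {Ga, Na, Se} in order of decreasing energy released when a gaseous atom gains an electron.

Se, Na, Ga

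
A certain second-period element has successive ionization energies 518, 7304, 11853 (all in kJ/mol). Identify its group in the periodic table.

Group 1

Look for the largest jump between consecutive ionization energies: IE2/IE1 ≈ 14.1, far larger than any earlier ratio.
That jump marks the point where a core electron is being removed. So the atom has 1 valence electron.
A main-group element with 1 valence electron is in group 1.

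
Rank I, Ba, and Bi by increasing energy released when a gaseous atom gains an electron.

Ba, Bi, I

I is in period 5, group 17; Ba is in period 6, group 2; Bi is in period 6, group 15.
Adding an electron releases more energy for atoms nearer the top right (short of the noble gases).
These span different periods and groups, so the two trends combine.
Bi > Ba: Bi lies to the right of Ba in period 6, so the across-period effect alone puts Bi higher.
I > Bi: relative to Bi, both the across-period and down-group shifts push I's electron affinity up.
Tabulated electron affinity (kJ/mol): I 295, Ba 14, Bi 91.
So from lowest to highest: Ba < Bi < I.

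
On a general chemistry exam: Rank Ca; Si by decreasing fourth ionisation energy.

Ca > Si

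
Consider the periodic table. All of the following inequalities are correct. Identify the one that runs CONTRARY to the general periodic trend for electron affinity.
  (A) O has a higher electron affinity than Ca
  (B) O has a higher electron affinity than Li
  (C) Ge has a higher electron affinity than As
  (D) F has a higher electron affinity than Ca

The general trend: electron affinity increases across a period and decreases down a group.
(A) O (period 2, group 16) vs Ca (period 4, group 2): the stated order agrees with the simple trend.
(B) O (period 2, group 16) vs Li (period 2, group 1): the stated order agrees with the simple trend.
(C) Ge (period 4, group 14) vs As (period 4, group 15): the stated order contradicts the simple trend.
(D) F (period 2, group 17) vs Ca (period 4, group 2): the stated order agrees with the simple trend.
The exception is (C): adding an electron to As's half-filled 4p³ is unfavourable, so Ge (4p²) has the more exothermic EA.

(C)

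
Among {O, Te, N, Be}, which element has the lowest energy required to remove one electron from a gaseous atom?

First ionization energy rises across a period (greater Z_eff holds electrons more tightly) and falls down a group (valence electrons are farther from the nucleus).
Here both period and group differ, so the two effects have to be weighed against each other.
Be > Te: the two effects oppose for this pair; the down-group effect wins (900 vs 869 kJ/mol).
O > Be: both are in period 2; the period trend gives O the larger value.
N > O: this pair runs against the simple trend — see the exception note.
Note the exception: N has a higher first ionization energy than O, contrary to the simple trend — pairing an electron in O's 2p⁴ costs repulsion energy, so O ionizes more easily than half-filled N (2p³).
Tabulated first ionization energy (kJ/mol): Be 900, N 1402, O 1314, Te 869.
The lowest energy required to remove one electron from a gaseous atom among these belongs to Te.

Te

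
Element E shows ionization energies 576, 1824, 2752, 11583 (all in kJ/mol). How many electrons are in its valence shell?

Look for the largest jump between consecutive ionization energies: IE4/IE3 ≈ 4.2, far larger than any earlier ratio.
That jump marks the point where a core electron is being removed. So the atom has 3 valence electrons.

3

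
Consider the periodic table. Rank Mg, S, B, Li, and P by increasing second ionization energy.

Mg, P, S, B, Li

The second ionization energy removes an electron from the +1 ion. For each element: Mg⁺ still has 1 valence electron; S⁺ still has 5 valence electrons; B⁺ still has 2 valence electrons; Li⁺ is the bare [He] core; P⁺ still has 4 valence electrons.
Pulling an electron out of a noble-gas core costs far more than removing a remaining valence electron, so Li sits at the high end of IE_2.
Valence configurations: Mg⁺ [Ne]3s¹, S⁺ [Ne]3s²3p³, B⁺ [He]2s², P⁺ [Ne]3s²3p².
Approximate IE_2 values (kJ/mol): Mg 1451, S 2252, B 2427, Li 7298, P 1907.
So the second ionization energies run Mg < P < S < B < Li.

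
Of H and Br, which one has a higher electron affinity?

Adding an electron releases more energy for atoms nearer the top right (short of the noble gases).
Here both period and group differ, so the two effects have to be weighed against each other.
Br > H: the two effects oppose for this pair; the across-period effect wins (325 vs 73 kJ/mol).
For reference (kJ/mol): H 73, Br 325.
So Br has the higher electron affinity (Br > H).

Br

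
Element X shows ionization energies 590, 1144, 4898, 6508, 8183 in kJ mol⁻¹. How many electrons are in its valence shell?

2

Look for the largest jump between consecutive ionization energies: IE3/IE2 ≈ 4.3, far larger than any earlier ratio.
That jump marks the point where a core electron is being removed. So the atom has 2 valence electrons.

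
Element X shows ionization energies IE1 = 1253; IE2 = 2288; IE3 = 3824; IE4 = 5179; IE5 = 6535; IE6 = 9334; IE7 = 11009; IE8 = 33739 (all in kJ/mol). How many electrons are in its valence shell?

7

Look for the largest jump between consecutive ionization energies: IE8/IE7 ≈ 3.1, far larger than any earlier ratio.
That jump marks the point where a core electron is being removed. So the atom has 7 valence electrons.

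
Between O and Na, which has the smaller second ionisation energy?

O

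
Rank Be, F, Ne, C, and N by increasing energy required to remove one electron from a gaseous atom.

First ionization energy rises across a period (greater Z_eff holds electrons more tightly) and falls down a group (valence electrons are farther from the nucleus).
All lie in period 2, so first ionization energy increases left to right.
So from lowest to highest: Be < C < N < F < Ne.

Be < C < N < F < Ne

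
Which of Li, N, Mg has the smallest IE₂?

After 1 electron has been removed, what remains? Li⁺ is the bare [He] core; N⁺ still has 4 valence electrons; Mg⁺ still has 1 valence electron.
Core electrons are held far more tightly than valence electrons, so Li tops the IE_2 order.
Valence configurations: N⁺ [He]2s²2p², Mg⁺ [Ne]3s¹.
Tabulated IE_2 (kJ/mol): Li 7298, N 2856, Mg 1451.
Overall IE_2 order: Mg < N < Li.

Mg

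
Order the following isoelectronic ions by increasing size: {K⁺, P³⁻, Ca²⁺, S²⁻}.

All of these have 18 electrons, so size is governed by nuclear charge alone: the more protons, the stronger the pull on the same electron cloud, and the smaller the ion.
Nuclear charges: Ca²⁺ (Z=20), K⁺ (Z=19), S²⁻ (Z=16), P³⁻ (Z=15).
Smallest to largest: Ca²⁺ < K⁺ < S²⁻ < P³⁻.

Ca²⁺ < K⁺ < S²⁻ < P³⁻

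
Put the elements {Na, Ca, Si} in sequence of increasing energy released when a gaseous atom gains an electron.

Na is in period 3, group 1; Si is in period 3, group 14; Ca is in period 4, group 2.
Electron affinity generally becomes more exothermic across a period toward the halogens and less exothermic down a group.
Here both period and group differ, so the two effects have to be weighed against each other.
Na > Ca: the two effects oppose for this pair; the down-group effect wins (53 vs 2 kJ/mol).
Si > Na: both are in period 3; the period trend gives Si the larger value.
Tabulated electron affinity (kJ/mol): Na 53, Si 134, Ca 2.
So from lowest to highest: Ca < Na < Si.

Ca, Na, Si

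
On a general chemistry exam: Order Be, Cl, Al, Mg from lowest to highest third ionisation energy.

Al < Cl < Mg < Be

The third ionization energy removes an electron from the +2 ion. For each element: Be²⁺ is the bare [He] core; Cl²⁺ still has 5 valence electrons; Al²⁺ still has 1 valence electron; Mg²⁺ is the bare [Ne] core.
Breaking into a closed-shell core is much more expensive than removing a leftover valence electron — Mg and Be have the largest IE_3 here.
Valence configurations: Cl²⁺ [Ne]3s²3p³, Al²⁺ [Ne]3s¹.
Tabulated IE_3 (kJ/mol): Be 14849, Cl 3822, Al 2745, Mg 7733.
Overall IE_3 order: Al < Cl < Mg < Be.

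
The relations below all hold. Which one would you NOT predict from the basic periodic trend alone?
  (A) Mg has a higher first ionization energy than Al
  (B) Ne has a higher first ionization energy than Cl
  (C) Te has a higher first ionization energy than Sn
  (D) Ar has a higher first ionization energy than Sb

(A)

The general trend: first ionization energy increases across a period and decreases down a group.
(A) Mg (period 3, group 2) vs Al (period 3, group 13): the stated order contradicts the simple trend.
(B) Ne (period 2, group 18) vs Cl (period 3, group 17): the stated order agrees with the simple trend.
(C) Te (period 5, group 16) vs Sn (period 5, group 14): the stated order agrees with the simple trend.
(D) Ar (period 3, group 18) vs Sb (period 5, group 15): the stated order agrees with the simple trend.
The exception is (A): Al's single 3p electron is easier to remove than one from Mg's filled 3s².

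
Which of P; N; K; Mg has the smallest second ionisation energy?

Mg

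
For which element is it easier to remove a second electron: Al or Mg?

The second ionization energy removes an electron from the +1 ion. For each element: Al⁺ still has 2 valence electrons; Mg⁺ still has 1 valence electron.
All are still removing valence electrons, so compare the +1 ions as you would atoms: IE_2 generally rises across a period (higher Z_eff) and falls down a group (larger shell), subject to the usual subshell exceptions.
Valence configurations: Al⁺ [Ne]3s², Mg⁺ [Ne]3s¹.
Approximate IE_2 values (kJ/mol): Al 1817, Mg 1451.
Overall IE_2 order: Mg < Al.

Mg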